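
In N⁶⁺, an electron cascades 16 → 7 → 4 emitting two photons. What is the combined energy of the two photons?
39.0632 eV

The energy levels of N⁶⁺ are E_n = -13.6057 × 7² / n² eV.

First transition (16 → 7):
ΔE₁ = |E_7 - E_16|
ΔE₁ = |-13.6057000000 - (-2.6042160156)| = 11.0014840 eV

Second transition (7 → 4):
ΔE₂ = |E_4 - E_7|
ΔE₂ = |-41.6674562500 - (-13.6057000000)| = 28.0617563 eV

Total energy released:
E_total = ΔE₁ + ΔE₂ = 11.0014840 + 28.0617563 = 39.0632 eV

Note: This equals the direct transition 16 → 4: 39.0632 eV ✓
Energy is conserved regardless of the path taken.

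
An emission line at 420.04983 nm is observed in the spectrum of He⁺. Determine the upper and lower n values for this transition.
n = 11 → n = 4

First, find the photon energy from the wavelength (hc = 1239.84 eV·nm):
E = hc/λ = 1239.84 eV·nm / 420.04983 nm = 2.9516498 eV

The energy levels of He⁺ satisfy E_n = -13.6057 × 2² / n² eV, so an emission n_i → n_f releases
ΔE = 13.6057 × 2² × (1/n_f² − 1/n_i²) eV.

Setting ΔE equal to the photon energy:
1/n_f² − 1/n_i² = 2.9516498 / (13.6057 × 2²) = 0.054235537

Since 1/n_i² must be positive, we need 1/n_f² > 0.054235537, i.e. n_f ≤ 4. For each allowed n_f, solve n_i = (1/n_f² − 0.054235537)^(−1/2) and check whether it is a whole number:
  n_f = 1: 1/n_i² = 1.000000000 − 0.054235537 = 0.945764463 → n_i = 1.028  (not an integer) ✗
  n_f = 2: 1/n_i² = 0.250000000 − 0.054235537 = 0.195764463 → n_i = 2.260  (not an integer) ✗
  n_f = 3: 1/n_i² = 0.111111111 − 0.054235537 = 0.056875574 → n_i = 4.193  (not an integer) ✗
  n_f = 4: 1/n_i² = 0.062500000 − 0.054235537 = 0.008264463 → n_i = 11.000  → integer, n_i = 11 ✓

Only n_f = 4 gives an integer upper level, n_i = 11.

The transition is from n = 11 to n = 4 (emission).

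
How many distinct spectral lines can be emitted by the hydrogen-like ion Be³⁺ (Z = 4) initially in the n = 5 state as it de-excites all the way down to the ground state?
10

The electron can occupy levels n = 1, 2, ..., 5 during de-excitation — that is m = 5 - 1 + 1 = 5 distinct levels.

The number of distinct spectral lines equals the number of ways to choose 2 of these m levels (each pair gives one possible emission transition):

Number of lines = m(m-1)/2 = 5×4/2 = 10

These correspond to all possible transitions between the 5 levels:
5 → 4, 5 → 3, 5 → 2, 5 → 1, 4 → 3, 4 → 2, 4 → 1, 3 → 2...

Each transition produces a photon with a unique energy (and thus wavelength). This count does not depend on Z.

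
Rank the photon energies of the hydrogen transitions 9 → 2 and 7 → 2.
9 → 2

Calculate the energy for each transition:

Transition 9 → 2:
ΔE₁ = |E_2 - E_9| = |-13.6057/2² - (-13.6057/9²)|
ΔE₁ = |-3.40142500 - (-0.16797160)| = 3.23345 eV

Transition 7 → 2:
ΔE₂ = |E_2 - E_7| = |-13.6057/2² - (-13.6057/7²)|
ΔE₂ = |-3.40142500 - (-0.27766735)| = 3.12376 eV

Since 3.23345 eV > 3.12376 eV, the transition 9 → 2 emits the more energetic photon.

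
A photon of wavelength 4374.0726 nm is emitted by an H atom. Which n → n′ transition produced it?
n = 12 → n = 6

First, find the photon energy from the wavelength (hc = 1239.84 eV·nm):
E = hc/λ = 1239.84 eV·nm / 4374.0726 nm = 0.28345209 eV

The energy levels of hydrogen satisfy E_n = -13.6057 / n² eV, so an emission n_i → n_f releases
ΔE = 13.6057 × (1/n_f² − 1/n_i²) eV.

Setting ΔE equal to the photon energy:
1/n_f² − 1/n_i² = 0.28345209 / 13.6057 = 0.020833334

Since 1/n_i² must be positive, we need 1/n_f² > 0.020833334, i.e. n_f ≤ 6. For each allowed n_f, solve n_i = (1/n_f² − 0.020833334)^(−1/2) and check whether it is a whole number:
  n_f = 1: 1/n_i² = 1.000000000 − 0.020833334 = 0.979166666 → n_i = 1.011  (not an integer) ✗
  n_f = 2: 1/n_i² = 0.250000000 − 0.020833334 = 0.229166666 → n_i = 2.089  (not an integer) ✗
  n_f = 3: 1/n_i² = 0.111111111 − 0.020833334 = 0.090277777 → n_i = 3.328  (not an integer) ✗
  n_f = 4: 1/n_i² = 0.062500000 − 0.020833334 = 0.041666666 → n_i = 4.899  (not an integer) ✗
  n_f = 5: 1/n_i² = 0.040000000 − 0.020833334 = 0.019166666 → n_i = 7.223  (not an integer) ✗
  n_f = 6: 1/n_i² = 0.027777778 − 0.020833334 = 0.006944444 → n_i = 12.000  → integer, n_i = 12 ✓

Only n_f = 6 gives an integer upper level, n_i = 12.

The transition is from n = 12 to n = 6 (emission).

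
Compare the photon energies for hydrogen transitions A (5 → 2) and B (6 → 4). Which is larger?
5 → 2

Calculate the energy for each transition:

Transition 5 → 2:
ΔE₁ = |E_2 - E_5| = |-13.6057/2² - (-13.6057/5²)|
ΔE₁ = |-3.401425000 - (-0.544228000)| = 2.857197 eV

Transition 6 → 4:
ΔE₂ = |E_4 - E_6| = |-13.6057/4² - (-13.6057/6²)|
ΔE₂ = |-0.850356250 - (-0.377936111)| = 0.472420 eV

Since 2.857197 eV > 0.472420 eV, the transition 5 → 2 emits the more energetic photon.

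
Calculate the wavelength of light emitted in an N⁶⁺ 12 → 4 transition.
33.475 nm

First, find the transition energy using E_n = -13.6057 Z² / n² eV:
E_12 = -13.6057 × 7² / 12² = -4.62972 eV
E_4 = -13.6057 × 7² / 4² = -41.66746 eV

Photon energy: |ΔE| = |E_4 - E_12| = 37.03774 eV

Convert to wavelength using E = hc/λ with hc = 1239.84 eV·nm:
λ = hc/E = 1239.84 eV·nm / 37.03774 eV
λ = 33.475 nm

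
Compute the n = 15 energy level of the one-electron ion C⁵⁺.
-2.177 eV

For hydrogen-like ions, the energy levels scale with Z²:
E_n = -13.6057 Z² / n² eV

For C⁵⁺ (Z = 6) at n = 15:
E_15 = -13.6057 × 6² / 15²
E_15 = -13.6057 × 36 / 225
E_15 = -489.8052 / 225
E_15 = -2.177 eV

The energy is 36 times more negative than hydrogen at the same n due to the stronger nuclear charge.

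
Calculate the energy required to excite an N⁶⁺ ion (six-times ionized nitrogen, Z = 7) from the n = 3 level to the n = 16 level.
71.47126 eV

The energy levels of a hydrogen-like atom are E_n = -13.6057 Z² eV / n².

Energy at n = 3: E_3 = -13.6057 × 7² / 3² = -74.07547778 eV
Energy at n = 16: E_16 = -13.6057 × 7² / 16² = -2.60421602 eV

The excitation energy is the difference:
ΔE = E_16 - E_3
ΔE = -2.60421602 - (-74.07547778)
ΔE = 71.47126 eV

Since this is positive, energy must be absorbed (photon absorption).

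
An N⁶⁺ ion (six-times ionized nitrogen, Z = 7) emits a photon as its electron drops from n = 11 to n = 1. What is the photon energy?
661.169554 eV

The energy levels are E_n = -13.6057 Z² eV / n².

Energy at n = 11: E_11 = -13.6057 × 7² / 11² = -5.509746281 eV
Energy at n = 1: E_1 = -13.6057 × 7² / 1² = -666.679300000 eV

For emission (electron falling to lower state), the photon energy is:
E_photon = E_11 - E_1 = |-5.509746281 - (-666.679300000)|
E_photon = 661.169554 eV

This energy is carried away by the emitted photon.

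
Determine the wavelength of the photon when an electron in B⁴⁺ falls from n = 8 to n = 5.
149.541 nm

First, find the transition energy using E_n = -13.6057 Z² / n² eV:
E_8 = -13.6057 × 5² / 8² = -5.3147266 eV
E_5 = -13.6057 × 5² / 5² = -13.6057000 eV

Photon energy: |ΔE| = |E_5 - E_8| = 8.2909734 eV

Convert to wavelength using E = hc/λ with hc = 1239.84 eV·nm:
λ = hc/E = 1239.84 eV·nm / 8.2909734 eV
λ = 149.541 nm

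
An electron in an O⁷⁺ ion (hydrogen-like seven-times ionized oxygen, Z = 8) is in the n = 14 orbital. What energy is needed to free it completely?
4.442678 eV

The ionization energy is the energy needed to remove the electron completely (n → ∞).

For a hydrogen-like ion with Z = 8, E_n = -13.6057 Z² / n² eV.

At n = 14: E_14 = -13.6057 × 8² / 14² = -4.442677551 eV
At n = ∞: E_∞ = 0 eV

Ionization energy = E_∞ - E_14 = 0 - (-4.442677551) = 4.442677551 eV
Ionization energy ≈ 4.442678 eV

This is also called the binding energy of the electron in state n = 14.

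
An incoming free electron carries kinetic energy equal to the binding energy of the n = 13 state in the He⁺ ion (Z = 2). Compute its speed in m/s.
3.3657e+05 m/s (or 0.112267% of c)

The binding energy at n = 13 for He⁺ is:
E_13 = -13.6057 × 2²/13² = -0.32202840 eV
|E_13| = 0.32202840 eV

Convert to Joules:
KE = 0.32202840 eV × (1.602177 × 10⁻¹⁹ J/eV) = 5.159465e-20 J

Using KE = ½mv²:
v = √(2·KE/m_e)
v = √(2 × 5.159465e-20 J / 9.10938 × 10⁻³¹ kg)
v = 3.3657e+05 m/s

This is approximately 0.112267% the speed of light.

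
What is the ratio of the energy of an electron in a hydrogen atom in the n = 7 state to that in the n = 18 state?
6.6122

Using E_n = -13.6057 Z² / n² eV with Z = 1:

E_7 = -13.6057 / 7² = -13.6057 / 49 = -0.2776673469 eV
E_18 = -13.6057 / 18² = -13.6057 / 324 = -0.0419929012 eV

The ratio is:
E_7/E_18 = (-0.2776673469) / (-0.0419929012)
E_7/E_18 = (-13.6057/49) / (-13.6057/324)
E_7/E_18 = 324/49
E_7/E_18 = 6.6122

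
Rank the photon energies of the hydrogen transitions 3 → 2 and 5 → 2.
5 → 2

Calculate the energy for each transition:

Transition 3 → 2:
ΔE₁ = |E_2 - E_3| = |-13.6057/2² - (-13.6057/3²)|
ΔE₁ = |-3.4014250000 - (-1.5117444444)| = 1.8896806 eV

Transition 5 → 2:
ΔE₂ = |E_2 - E_5| = |-13.6057/2² - (-13.6057/5²)|
ΔE₂ = |-3.4014250000 - (-0.5442280000)| = 2.8571970 eV

Since 2.8571970 eV > 1.8896806 eV, the transition 5 → 2 emits the more energetic photon.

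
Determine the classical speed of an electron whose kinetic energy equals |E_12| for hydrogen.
1.82308e+05 m/s (or 0.060811% of c)

The binding energy at n = 12 for hydrogen is:
E_12 = -13.6057/12² = -0.0944840278 eV
|E_12| = 0.0944840278 eV

Convert to Joules:
KE = 0.0944840278 eV × (1.602177 × 10⁻¹⁹ J/eV) = 1.5138014e-20 J

Using KE = ½mv²:
v = √(2·KE/m_e)
v = √(2 × 1.5138014e-20 J / 9.10938 × 10⁻³¹ kg)
v = 1.82308e+05 m/s

This is approximately 0.060811% the speed of light.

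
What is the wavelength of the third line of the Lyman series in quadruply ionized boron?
3.88806 nm

The lines of a series are numbered from the longest wavelength (smallest ΔE) outward; the third line is the transition from n = n_f + 3 to n_f.
The Lyman series has all transitions ending at n_f = 1.

For B⁴⁺ (Z = 5), the third line (γ-line) is the jump from n = 4 to n = 1:
E_4 = -13.6057 × 5² / 4² = -21.2589063 eV
E_1 = -13.6057 × 5² / 1² = -340.1425000 eV
ΔE = E_4 - E_1 = 318.8835937 eV

λ = hc/E = 1239.84 eV·nm / 318.8835937 eV
λ = 3.88806 nm

This is the γ-line of the Lyman series in B⁴⁺.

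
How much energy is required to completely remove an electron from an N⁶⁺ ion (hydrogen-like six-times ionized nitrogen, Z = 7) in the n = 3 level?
74.07548 eV

The ionization energy is the energy needed to remove the electron completely (n → ∞).

For a hydrogen-like ion with Z = 7, E_n = -13.6057 Z² / n² eV.

At n = 3: E_3 = -13.6057 × 7² / 3² = -74.07547778 eV
At n = ∞: E_∞ = 0 eV

Ionization energy = E_∞ - E_3 = 0 - (-74.07547778) = 74.07547778 eV
Ionization energy ≈ 74.07548 eV

This is also called the binding energy of the electron in state n = 3.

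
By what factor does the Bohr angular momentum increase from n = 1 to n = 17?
17.0000

In the Bohr model, L_n = nℏ, so the ratio is purely the ratio of quantum numbers:

L_17/L_1 = 17ℏ / 1ℏ = 17/1 = 17.0000

The angular momentum scales linearly with n.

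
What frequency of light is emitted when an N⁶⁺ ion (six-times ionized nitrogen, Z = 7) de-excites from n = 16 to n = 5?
5.8184e+15 Hz

First, find the transition energy:
E_16 = -13.6057 × 7² / 16² = -2.604216 eV
E_5 = -13.6057 × 7² / 5² = -26.667172 eV
|ΔE| = |E_5 - E_16| = 24.062956 eV

Convert to Joules: E = 24.062956 eV × (1.602177 × 10⁻¹⁹ J/eV) = 3.855311e-18 J

Using E = hf:
f = E/h = 3.855311e-18 J / (6.62607 × 10⁻³⁴ J·s)
f = 5.8184e+15 Hz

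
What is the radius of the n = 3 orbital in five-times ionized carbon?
0.0794 nm (or 0.7938 Å)

The Bohr radius formula is:
r_n = n² a₀ / Z

where a₀ = 0.0529177 nm is the Bohr radius.

For C⁵⁺ (Z = 6) at n = 3:
r_3 = 3² × 0.0529177 nm / 6
r_3 = 9 × 0.0529177 nm / 6
r_3 = 0.47626 nm / 6
r_3 = 0.0794 nm

The electron orbits at approximately 0.0794 nm from the nucleus.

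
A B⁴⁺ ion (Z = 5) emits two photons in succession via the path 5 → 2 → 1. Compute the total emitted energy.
326.54 eV

The energy levels of B⁴⁺ are E_n = -13.6057 × 5² / n² eV.

First transition (5 → 2):
ΔE₁ = |E_2 - E_5|
ΔE₁ = |-85.03562500 - (-13.60570000)| = 71.42993 eV

Second transition (2 → 1):
ΔE₂ = |E_1 - E_2|
ΔE₂ = |-340.14250000 - (-85.03562500)| = 255.10688 eV

Total energy released:
E_total = ΔE₁ + ΔE₂ = 71.42993 + 255.10688 = 326.54 eV

Note: This equals the direct transition 5 → 1: 326.54 eV ✓
Energy is conserved regardless of the path taken.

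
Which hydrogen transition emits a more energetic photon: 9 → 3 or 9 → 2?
9 → 2

Calculate the energy for each transition:

Transition 9 → 3:
ΔE₁ = |E_3 - E_9| = |-13.6057/3² - (-13.6057/9²)|
ΔE₁ = |-1.511744444444 - (-0.167971604938)| = 1.343772840 eV

Transition 9 → 2:
ΔE₂ = |E_2 - E_9| = |-13.6057/2² - (-13.6057/9²)|
ΔE₂ = |-3.401425000000 - (-0.167971604938)| = 3.233453395 eV

Since 3.233453395 eV > 1.343772840 eV, the transition 9 → 2 emits the more energetic photon.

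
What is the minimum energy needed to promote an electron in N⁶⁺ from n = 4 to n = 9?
33.4368 eV

The energy levels of a hydrogen-like atom are E_n = -13.6057 Z² eV / n².

Energy at n = 4: E_4 = -13.6057 × 7² / 4² = -41.6674563 eV
Energy at n = 9: E_9 = -13.6057 × 7² / 9² = -8.2306086 eV

The excitation energy is the difference:
ΔE = E_9 - E_4
ΔE = -8.2306086 - (-41.6674563)
ΔE = 33.4368 eV

Since this is positive, energy must be absorbed (photon absorption).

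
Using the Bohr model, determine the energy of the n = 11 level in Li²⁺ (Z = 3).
-1.012 eV

For hydrogen-like ions, the energy levels scale with Z²:
E_n = -13.6057 Z² / n² eV

For Li²⁺ (Z = 3) at n = 11:
E_11 = -13.6057 × 3² / 11²
E_11 = -13.6057 × 9 / 121
E_11 = -122.4513 / 121
E_11 = -1.012 eV

The energy is 9 times more negative than hydrogen at the same n due to the stronger nuclear charge.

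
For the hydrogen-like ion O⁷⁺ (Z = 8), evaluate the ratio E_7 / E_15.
4.591837

Using E_n = -13.6057 Z² / n² eV with Z = 8:

E_7 = -13.6057 × 8² / 7² = -870.7648 / 49 = -17.770710204082 eV
E_15 = -13.6057 × 8² / 15² = -870.7648 / 225 = -3.870065777778 eV

The ratio is:
E_7/E_15 = (-17.770710204082) / (-3.870065777778)
E_7/E_15 = (-870.7648/49) / (-870.7648/225)
E_7/E_15 = 225/49
E_7/E_15 = 4.591837
(Note: the Z² factors cancel in the ratio.)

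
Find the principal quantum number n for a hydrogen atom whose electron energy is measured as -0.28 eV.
n = 7

The exact energy levels follow E_n = -13.6057 eV / n².

The measured value (-0.28 eV) is reported to only 2 significant figures, so we must test candidate n values and see which one matches to that precision.

Candidate energies:
  n = 5:  E = -13.6057/5² = -0.54423 eV
  n = 6:  E = -13.6057/6² = -0.37794 eV
  n = 7:  E = -13.6057/7² = -0.27767 eV  ← matches
  n = 8:  E = -13.6057/8² = -0.21259 eV
  n = 9:  E = -13.6057/9² = -0.16797 eV

Checking against the measurement of -0.28 eV (2 sig figs), only n = 7 agrees:
E_7 = -0.27767 eV, which rounds to -0.28 eV ✓

Therefore n = 7.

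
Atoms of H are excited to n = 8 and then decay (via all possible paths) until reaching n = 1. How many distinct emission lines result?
28

The electron can occupy levels n = 1, 2, ..., 8 during de-excitation — that is m = 8 - 1 + 1 = 8 distinct levels.

The number of distinct spectral lines equals the number of ways to choose 2 of these m levels (each pair gives one possible emission transition):

Number of lines = m(m-1)/2 = 8×7/2 = 28

These correspond to all possible transitions between the 8 levels:
8 → 7, 8 → 6, 8 → 5, 8 → 4, 8 → 3, 8 → 2, 8 → 1, 7 → 6...

Each transition produces a photon with a unique energy (and thus wavelength). This count does not depend on Z.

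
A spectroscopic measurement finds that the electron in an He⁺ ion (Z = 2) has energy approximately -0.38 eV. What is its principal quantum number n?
n = 12

The exact energy levels follow E_n = -13.6057 Z² / n² eV with Z = 2.

The measured value (-0.38 eV) is reported to only 2 significant figures, so we must test candidate n values and see which one matches to that precision.

Candidate energies:
  n = 10:  E = -13.6057 × 2² / 10² = -0.544228 eV
  n = 11:  E = -13.6057 × 2² / 11² = -0.449775 eV
  n = 12:  E = -13.6057 × 2² / 12² = -0.377936 eV  ← matches
  n = 13:  E = -13.6057 × 2² / 13² = -0.322028 eV
  n = 14:  E = -13.6057 × 2² / 14² = -0.277667 eV

Checking against the measurement of -0.38 eV (2 sig figs), only n = 12 agrees:
E_12 = -0.377936 eV, which rounds to -0.38 eV ✓

Therefore n = 12.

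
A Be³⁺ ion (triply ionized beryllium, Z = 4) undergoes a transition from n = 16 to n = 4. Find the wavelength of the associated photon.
97.20161 nm

First, find the transition energy using E_n = -13.6057 Z² / n² eV:
E_16 = -13.6057 × 4² / 16² = -0.8503563 eV
E_4 = -13.6057 × 4² / 4² = -13.6057000 eV

Photon energy: |ΔE| = |E_4 - E_16| = 12.7553437 eV

Convert to wavelength using E = hc/λ with hc = 1239.84 eV·nm:
λ = hc/E = 1239.84 eV·nm / 12.7553437 eV
λ = 97.20161 nm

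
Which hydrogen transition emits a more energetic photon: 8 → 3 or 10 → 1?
10 → 1

Calculate the energy for each transition:

Transition 8 → 3:
ΔE₁ = |E_3 - E_8| = |-13.6057/3² - (-13.6057/8²)|
ΔE₁ = |-1.51174444 - (-0.21258906)| = 1.29916 eV

Transition 10 → 1:
ΔE₂ = |E_1 - E_10| = |-13.6057/1² - (-13.6057/10²)|
ΔE₂ = |-13.60570000 - (-0.13605700)| = 13.46964 eV

Since 13.46964 eV > 1.29916 eV, the transition 10 → 1 emits the more energetic photon.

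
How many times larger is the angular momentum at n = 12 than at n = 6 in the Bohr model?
2.0000

In the Bohr model, L_n = nℏ, so the ratio is purely the ratio of quantum numbers:

L_12/L_6 = 12ℏ / 6ℏ = 12/6 = 2.0000

The angular momentum scales linearly with n.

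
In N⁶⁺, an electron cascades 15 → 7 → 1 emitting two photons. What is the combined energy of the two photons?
663.72 eV

The energy levels of N⁶⁺ are E_n = -13.6057 × 7² / n² eV.

First transition (15 → 7):
ΔE₁ = |E_7 - E_15|
ΔE₁ = |-13.60570000 - (-2.96301911)| = 10.64268 eV

Second transition (7 → 1):
ΔE₂ = |E_1 - E_7|
ΔE₂ = |-666.67930000 - (-13.60570000)| = 653.07360 eV

Total energy released:
E_total = ΔE₁ + ΔE₂ = 10.64268 + 653.07360 = 663.72 eV

Note: This equals the direct transition 15 → 1: 663.72 eV ✓
Energy is conserved regardless of the path taken.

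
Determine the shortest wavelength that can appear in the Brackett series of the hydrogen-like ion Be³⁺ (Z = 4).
91.1265 nm

The series limit corresponds to the transition from n = ∞ to n = 4.
This is the highest energy (shortest wavelength) transition in the Brackett series.

E_∞ = 0 eV
E_4 = -13.6057 × 4² / 4² = -13.605700 eV

Energy at series limit:
ΔE = E_∞ - E_4 = 0 - (-13.605700) = 13.605700 eV
λ = hc/E = 1239.84 eV·nm / 13.605700 eV = 91.1265 nm

This energy equals the ionization energy from the n = 4 state of Be³⁺.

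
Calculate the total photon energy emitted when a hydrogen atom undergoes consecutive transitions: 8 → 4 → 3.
1.29916 eV

The energy levels of hydrogen are E_n = -13.6057 / n² eV.

First transition (8 → 4):
ΔE₁ = |E_4 - E_8|
ΔE₁ = |-0.85035625000 - (-0.21258906250)| = 0.63776719 eV

Second transition (4 → 3):
ΔE₂ = |E_3 - E_4|
ΔE₂ = |-1.51174444444 - (-0.85035625000)| = 0.66138819 eV

Total energy released:
E_total = ΔE₁ + ΔE₂ = 0.63776719 + 0.66138819 = 1.29916 eV

Note: This equals the direct transition 8 → 3: 1.29916 eV ✓
Energy is conserved regardless of the path taken.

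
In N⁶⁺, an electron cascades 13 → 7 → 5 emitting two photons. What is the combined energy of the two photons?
22.7223 eV

The energy levels of N⁶⁺ are E_n = -13.6057 × 7² / n² eV.

First transition (13 → 7):
ΔE₁ = |E_7 - E_13|
ΔE₁ = |-13.6057000000 - (-3.9448479290)| = 9.6608521 eV

Second transition (7 → 5):
ΔE₂ = |E_5 - E_7|
ΔE₂ = |-26.6671720000 - (-13.6057000000)| = 13.0614720 eV

Total energy released:
E_total = ΔE₁ + ΔE₂ = 9.6608521 + 13.0614720 = 22.7223 eV

Note: This equals the direct transition 13 → 5: 22.7223 eV ✓
Energy is conserved regardless of the path taken.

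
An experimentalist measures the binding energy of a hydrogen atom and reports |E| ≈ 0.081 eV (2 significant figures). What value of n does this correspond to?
n = 13

The exact energy levels follow E_n = -13.6057 eV / n².

The measured value (-0.081 eV) is reported to only 2 significant figures, so we must test candidate n values and see which one matches to that precision.

Candidate energies:
  n = 11:  E = -13.6057/11² = -0.11244 eV
  n = 12:  E = -13.6057/12² = -0.09448 eV
  n = 13:  E = -13.6057/13² = -0.08051 eV  ← matches
  n = 14:  E = -13.6057/14² = -0.06942 eV
  n = 15:  E = -13.6057/15² = -0.06047 eV

Checking against the measurement of -0.081 eV (2 sig figs), only n = 13 agrees:
E_13 = -0.08051 eV, which rounds to -0.081 eV ✓

Therefore n = 13.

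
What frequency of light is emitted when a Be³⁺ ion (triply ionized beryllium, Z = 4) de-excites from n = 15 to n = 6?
1.2282e+15 Hz

First, find the transition energy:
E_15 = -13.6057 × 4² / 15² = -0.9675164 eV
E_6 = -13.6057 × 4² / 6² = -6.0469778 eV
|ΔE| = |E_6 - E_15| = 5.0794614 eV

Convert to Joules: E = 5.0794614 eV × (1.602177 × 10⁻¹⁹ J/eV) = 8.138196e-19 J

Using E = hf:
f = E/h = 8.138196e-19 J / (6.62607 × 10⁻³⁴ J·s)
f = 1.2282e+15 Hz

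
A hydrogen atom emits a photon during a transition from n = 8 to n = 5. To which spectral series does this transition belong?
Pfund series

The spectral series in hydrogen are named based on the final (lower) energy level:
- Lyman series: n_final = 1 (ultraviolet)
- Balmer series: n_final = 2 (visible/near-UV)
- Paschen series: n_final = 3 (infrared)
- Brackett series: n_final = 4 (infrared)
- Pfund series: n_final = 5 (far infrared)

Since this transition ends at n = 5, it belongs to the Pfund series.

For reference, this 8 → 5 line has photon energy
ΔE = 13.6057 eV × (1/5² - 1/8²) = 0.331638938 eV,
corresponding to wavelength λ = hc/ΔE = 1239.84 eV·nm / 0.331638938 eV = 3738.524 nm in the far infrared region.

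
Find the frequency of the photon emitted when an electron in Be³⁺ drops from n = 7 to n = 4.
2.21561e+15 Hz

First, find the transition energy:
E_7 = -13.6057 × 4² / 7² = -4.44267755 eV
E_4 = -13.6057 × 4² / 4² = -13.60570000 eV
|ΔE| = |E_4 - E_7| = 9.16302245 eV

Convert to Joules: E = 9.16302245 eV × (1.602177 × 10⁻¹⁹ J/eV) = 1.4680784e-18 J

Using E = hf:
f = E/h = 1.4680784e-18 J / (6.62607 × 10⁻³⁴ J·s)
f = 2.21561e+15 Hz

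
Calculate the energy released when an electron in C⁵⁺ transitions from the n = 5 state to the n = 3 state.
34.8306 eV

The energy levels are E_n = -13.6057 Z² eV / n².

Energy at n = 5: E_5 = -13.6057 × 6² / 5² = -19.5922080 eV
Energy at n = 3: E_3 = -13.6057 × 6² / 3² = -54.4228000 eV

For emission (electron falling to lower state), the photon energy is:
E_photon = E_5 - E_3 = |-19.5922080 - (-54.4228000)|
E_photon = 34.8306 eV

This energy is carried away by the emitted photon.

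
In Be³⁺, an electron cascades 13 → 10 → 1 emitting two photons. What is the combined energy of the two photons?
216.40309 eV

The energy levels of Be³⁺ are E_n = -13.6057 × 4² / n² eV.

First transition (13 → 10):
ΔE₁ = |E_10 - E_13|
ΔE₁ = |-2.17691200000 - (-1.28811360947)| = 0.88879839 eV

Second transition (10 → 1):
ΔE₂ = |E_1 - E_10|
ΔE₂ = |-217.69120000000 - (-2.17691200000)| = 215.51428800 eV

Total energy released:
E_total = ΔE₁ + ΔE₂ = 0.88879839 + 215.51428800 = 216.40309 eV

Note: This equals the direct transition 13 → 1: 216.40309 eV ✓
Energy is conserved regardless of the path taken.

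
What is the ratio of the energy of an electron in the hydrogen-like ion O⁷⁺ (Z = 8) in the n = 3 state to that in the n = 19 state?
40.111111

Using E_n = -13.6057 Z² / n² eV with Z = 8:

E_3 = -13.6057 × 8² / 3² = -870.7648 / 9 = -96.751644444444 eV
E_19 = -13.6057 × 8² / 19² = -870.7648 / 361 = -2.412090858726 eV

The ratio is:
E_3/E_19 = (-96.751644444444) / (-2.412090858726)
E_3/E_19 = (-870.7648/9) / (-870.7648/361)
E_3/E_19 = 361/9
E_3/E_19 = 40.111111
(Note: the Z² factors cancel in the ratio.)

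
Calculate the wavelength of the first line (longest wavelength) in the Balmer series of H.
656.110895 nm

The longest wavelength corresponds to the smallest energy transition in the series.
The Balmer series has all transitions ending at n_f = 2.

For H, the first line (α-line) is the jump from n = 3 to n = 2:
E_3 = -13.6057 / 3² = -1.5117444444 eV
E_2 = -13.6057 / 2² = -3.4014250000 eV
ΔE = E_3 - E_2 = 1.8896805556 eV

λ = hc/E = 1239.84 eV·nm / 1.8896805556 eV
λ = 656.110895 nm

This is the α-line of the Balmer series in H.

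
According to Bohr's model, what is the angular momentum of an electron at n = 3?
3.16e-34 J·s (or 3ℏ)

In the Bohr model, angular momentum is quantized:
L = nℏ

where ℏ = h/(2π) = 1.0546e-34 J·s

For n = 3:
L = 3 × 1.0546e-34 J·s
L = 3.16e-34 J·s

This can also be written as L = 3ℏ.
The angular momentum is an integer multiple of the reduced Planck constant.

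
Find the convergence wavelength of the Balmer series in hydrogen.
364.506 nm

The series limit corresponds to the transition from n = ∞ to n = 2.
This is the highest energy (shortest wavelength) transition in the Balmer series.

E_∞ = 0 eV
E_2 = -13.6057 / 2² = -3.4014250 eV

Energy at series limit:
ΔE = E_∞ - E_2 = 0 - (-3.4014250) = 3.4014250 eV
λ = hc/E = 1239.84 eV·nm / 3.4014250 eV = 364.506 nm

This energy equals the ionization energy from the n = 2 state of hydrogen.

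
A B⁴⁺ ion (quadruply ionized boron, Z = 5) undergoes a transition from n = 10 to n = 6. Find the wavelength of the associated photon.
205.035 nm

First, find the transition energy using E_n = -13.6057 Z² / n² eV:
E_10 = -13.6057 × 5² / 10² = -3.4014250 eV
E_6 = -13.6057 × 5² / 6² = -9.4484028 eV

Photon energy: |ΔE| = |E_6 - E_10| = 6.0469778 eV

Convert to wavelength using E = hc/λ with hc = 1239.84 eV·nm:
λ = hc/E = 1239.84 eV·nm / 6.0469778 eV
λ = 205.035 nm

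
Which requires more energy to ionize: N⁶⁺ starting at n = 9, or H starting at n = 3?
N⁶⁺ at n = 9 (E = -8.2306 eV)

Using E_n = -13.6057 Z² / n² eV:

N⁶⁺ (Z = 7) at n = 9:
E = -13.6057 × 7² / 9² = -13.6057 × 49 / 81 = -8.2306086 eV

H (Z = 1) at n = 3:
E = -13.6057 × 1² / 3² = -13.6057 × 1 / 9 = -1.5117444 eV

Since -8.2306086 eV < -1.5117444 eV,
N⁶⁺ at n = 9 is more tightly bound (requires more energy to ionize).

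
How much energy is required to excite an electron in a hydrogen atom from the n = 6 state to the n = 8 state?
0.17 eV

The energy levels of a hydrogen-like atom are E_n = -13.6057 eV / n².

Energy at n = 6: E_6 = -13.6057 / 6² = -0.37794 eV
Energy at n = 8: E_8 = -13.6057 / 8² = -0.21259 eV

The excitation energy is the difference:
ΔE = E_8 - E_6
ΔE = -0.21259 - (-0.37794)
ΔE = 0.17 eV

Since this is positive, energy must be absorbed (photon absorption).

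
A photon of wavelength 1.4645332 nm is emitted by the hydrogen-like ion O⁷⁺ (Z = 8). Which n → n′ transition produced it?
n = 6 → n = 1

First, find the photon energy from the wavelength (hc = 1239.84 eV·nm):
E = hc/λ = 1239.84 eV·nm / 1.4645332 nm = 846.57692 eV

The energy levels of O⁷⁺ satisfy E_n = -13.6057 × 8² / n² eV, so an emission n_i → n_f releases
ΔE = 13.6057 × 8² × (1/n_f² − 1/n_i²) eV.

Setting ΔE equal to the photon energy:
1/n_f² − 1/n_i² = 846.57692 / (13.6057 × 8²) = 0.97222226

Since 1/n_i² must be positive, we need 1/n_f² > 0.97222226, i.e. n_f ≤ 1. For each allowed n_f, solve n_i = (1/n_f² − 0.97222226)^(−1/2) and check whether it is a whole number:
  n_f = 1: 1/n_i² = 1.00000000 − 0.97222226 = 0.02777774 → n_i = 6.000  → integer, n_i = 6 ✓

Only n_f = 1 gives an integer upper level, n_i = 6.

The transition is from n = 6 to n = 1 (emission).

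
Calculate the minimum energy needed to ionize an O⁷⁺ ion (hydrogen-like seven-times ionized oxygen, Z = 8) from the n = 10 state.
8.70765 eV

The ionization energy is the energy needed to remove the electron completely (n → ∞).

For a hydrogen-like ion with Z = 8, E_n = -13.6057 Z² / n² eV.

At n = 10: E_10 = -13.6057 × 8² / 10² = -8.70764800 eV
At n = ∞: E_∞ = 0 eV

Ionization energy = E_∞ - E_10 = 0 - (-8.70764800) = 8.70764800 eV
Ionization energy ≈ 8.70765 eV

This is also called the binding energy of the electron in state n = 10.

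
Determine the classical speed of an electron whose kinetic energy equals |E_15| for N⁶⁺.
1.0209e+06 m/s (or 0.341% of c)

The binding energy at n = 15 for N⁶⁺ is:
E_15 = -13.6057 × 7²/15² = -2.9630191 eV
|E_15| = 2.9630191 eV

Convert to Joules:
KE = 2.9630191 eV × (1.602177 × 10⁻¹⁹ J/eV) = 4.747281e-19 J

Using KE = ½mv²:
v = √(2·KE/m_e)
v = √(2 × 4.747281e-19 J / 9.10938 × 10⁻³¹ kg)
v = 1.0209e+06 m/s

This is approximately 0.341% the speed of light.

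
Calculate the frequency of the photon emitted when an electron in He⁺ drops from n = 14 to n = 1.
1.31e+16 Hz

First, find the transition energy:
E_14 = -13.6057 × 2² / 14² = -0.2776673 eV
E_1 = -13.6057 × 2² / 1² = -54.4228000 eV
|ΔE| = |E_1 - E_14| = 54.1451327 eV

Convert to Joules: E = 54.1451327 eV × (1.602177 × 10⁻¹⁹ J/eV) = 8.6750e-18 J

Using E = hf:
f = E/h = 8.6750e-18 J / (6.62607 × 10⁻³⁴ J·s)
f = 1.31e+16 Hz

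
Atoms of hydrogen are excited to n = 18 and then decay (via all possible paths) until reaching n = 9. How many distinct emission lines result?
45

The electron can occupy levels n = 9, 10, ..., 18 during de-excitation — that is m = 18 - 9 + 1 = 10 distinct levels.

The number of distinct spectral lines equals the number of ways to choose 2 of these m levels (each pair gives one possible emission transition):

Number of lines = m(m-1)/2 = 10×9/2 = 45

These correspond to all possible transitions between the 10 levels:
18 → 17, 18 → 16, 18 → 15, 18 → 14, 18 → 13, 18 → 12, 18 → 11, 18 → 10...

Each transition produces a photon with a unique energy (and thus wavelength). This count does not depend on Z.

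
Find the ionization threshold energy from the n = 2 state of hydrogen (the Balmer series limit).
3.4014 eV

The series limit corresponds to the transition from n = ∞ to n = 2.
This is the highest energy (shortest wavelength) transition in the Balmer series.

E_∞ = 0 eV
E_2 = -13.6057 / 2² = -3.4014 eV

Energy at series limit:
ΔE = E_∞ - E_2 = 0 - (-3.4014) = 3.4014 eV

This energy equals the ionization energy from the n = 2 state of hydrogen.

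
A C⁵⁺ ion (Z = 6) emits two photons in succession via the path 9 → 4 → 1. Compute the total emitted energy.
483.7582 eV

The energy levels of C⁵⁺ are E_n = -13.6057 × 6² / n² eV.

First transition (9 → 4):
ΔE₁ = |E_4 - E_9|
ΔE₁ = |-30.6128250000 - (-6.0469777778)| = 24.5658472 eV

Second transition (4 → 1):
ΔE₂ = |E_1 - E_4|
ΔE₂ = |-489.8052000000 - (-30.6128250000)| = 459.1923750 eV

Total energy released:
E_total = ΔE₁ + ΔE₂ = 24.5658472 + 459.1923750 = 483.7582 eV

Note: This equals the direct transition 9 → 1: 483.7582 eV ✓
Energy is conserved regardless of the path taken.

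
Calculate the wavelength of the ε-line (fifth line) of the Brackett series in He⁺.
454.2306 nm

The lines of a series are numbered from the longest wavelength (smallest ΔE) outward; the fifth line is the transition from n = n_f + 5 to n_f.
The Brackett series has all transitions ending at n_f = 4.

For He⁺ (Z = 2), the fifth line (ε-line) is the jump from n = 9 to n = 4:
E_9 = -13.6057 × 2² / 9² = -0.67188642 eV
E_4 = -13.6057 × 2² / 4² = -3.40142500 eV
ΔE = E_9 - E_4 = 2.72953858 eV

λ = hc/E = 1239.84 eV·nm / 2.72953858 eV
λ = 454.2306 nm

This is the ε-line of the Brackett series in He⁺.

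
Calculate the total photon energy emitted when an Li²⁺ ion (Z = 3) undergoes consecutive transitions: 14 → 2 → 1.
121.827 eV

The energy levels of Li²⁺ are E_n = -13.6057 × 3² / n² eV.

First transition (14 → 2):
ΔE₁ = |E_2 - E_14|
ΔE₁ = |-30.612825000 - (-0.624751531)| = 29.988073 eV

Second transition (2 → 1):
ΔE₂ = |E_1 - E_2|
ΔE₂ = |-122.451300000 - (-30.612825000)| = 91.838475 eV

Total energy released:
E_total = ΔE₁ + ΔE₂ = 29.988073 + 91.838475 = 121.827 eV

Note: This equals the direct transition 14 → 1: 121.827 eV ✓
Energy is conserved regardless of the path taken.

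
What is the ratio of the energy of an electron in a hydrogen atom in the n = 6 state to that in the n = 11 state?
3.36111

Using E_n = -13.6057 Z² / n² eV with Z = 1:

E_6 = -13.6057 / 6² = -13.6057 / 36 = -0.37793611111 eV
E_11 = -13.6057 / 11² = -13.6057 / 121 = -0.11244380165 eV

The ratio is:
E_6/E_11 = (-0.37793611111) / (-0.11244380165)
E_6/E_11 = (-13.6057/36) / (-13.6057/121)
E_6/E_11 = 121/36
E_6/E_11 = 3.36111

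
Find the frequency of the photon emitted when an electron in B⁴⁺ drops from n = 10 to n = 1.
8.14e+16 Hz

First, find the transition energy:
E_10 = -13.6057 × 5² / 10² = -3.40143 eV
E_1 = -13.6057 × 5² / 1² = -340.14250 eV
|ΔE| = |E_1 - E_10| = 336.74107 eV

Convert to Joules: E = 336.74107 eV × (1.602177 × 10⁻¹⁹ J/eV) = 5.3952e-17 J

Using E = hf:
f = E/h = 5.3952e-17 J / (6.62607 × 10⁻³⁴ J·s)
f = 8.14e+16 Hz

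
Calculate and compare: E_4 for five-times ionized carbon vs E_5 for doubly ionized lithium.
C⁵⁺ at n = 4 (E = -30.61283 eV)

Using E_n = -13.6057 Z² / n² eV:

C⁵⁺ (Z = 6) at n = 4:
E = -13.6057 × 6² / 4² = -13.6057 × 36 / 16 = -30.61282500 eV

Li²⁺ (Z = 3) at n = 5:
E = -13.6057 × 3² / 5² = -13.6057 × 9 / 25 = -4.89805200 eV

Since -30.61282500 eV < -4.89805200 eV,
C⁵⁺ at n = 4 is more tightly bound (requires more energy to ionize).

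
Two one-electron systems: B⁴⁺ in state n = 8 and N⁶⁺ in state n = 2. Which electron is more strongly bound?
N⁶⁺ at n = 2 (E = -166.6698 eV)

Using E_n = -13.6057 Z² / n² eV:

B⁴⁺ (Z = 5) at n = 8:
E = -13.6057 × 5² / 8² = -13.6057 × 25 / 64 = -5.3147266 eV

N⁶⁺ (Z = 7) at n = 2:
E = -13.6057 × 7² / 2² = -13.6057 × 49 / 4 = -166.6698250 eV

Since -166.6698250 eV < -5.3147266 eV,
N⁶⁺ at n = 2 is more tightly bound (requires more energy to ionize).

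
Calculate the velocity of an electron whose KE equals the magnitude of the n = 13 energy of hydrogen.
1.6828e+05 m/s (or 0.0561% of c)

The binding energy at n = 13 for hydrogen is:
E_13 = -13.6057/13² = -0.080507101 eV
|E_13| = 0.080507101 eV

Convert to Joules:
KE = 0.080507101 eV × (1.602177 × 10⁻¹⁹ J/eV) = 1.289866e-20 J

Using KE = ½mv²:
v = √(2·KE/m_e)
v = √(2 × 1.289866e-20 J / 9.10938 × 10⁻³¹ kg)
v = 1.6828e+05 m/s

This is approximately 0.0561% the speed of light.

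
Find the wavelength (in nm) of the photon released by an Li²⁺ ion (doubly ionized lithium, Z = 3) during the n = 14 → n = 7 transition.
661.511 nm

First, find the transition energy using E_n = -13.6057 Z² / n² eV:
E_14 = -13.6057 × 3² / 14² = -0.6247515 eV
E_7 = -13.6057 × 3² / 7² = -2.4990061 eV

Photon energy: |ΔE| = |E_7 - E_14| = 1.8742546 eV

Convert to wavelength using E = hc/λ with hc = 1239.84 eV·nm:
λ = hc/E = 1239.84 eV·nm / 1.8742546 eV
λ = 661.511 nm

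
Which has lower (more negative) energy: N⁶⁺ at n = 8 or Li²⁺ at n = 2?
Li²⁺ at n = 2 (E = -30.613 eV)

Using E_n = -13.6057 Z² / n² eV:

N⁶⁺ (Z = 7) at n = 8:
E = -13.6057 × 7² / 8² = -13.6057 × 49 / 64 = -10.416864 eV

Li²⁺ (Z = 3) at n = 2:
E = -13.6057 × 3² / 2² = -13.6057 × 9 / 4 = -30.612825 eV

Since -30.612825 eV < -10.416864 eV,
Li²⁺ at n = 2 is more tightly bound (requires more energy to ionize).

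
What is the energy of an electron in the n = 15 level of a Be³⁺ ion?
-0.967516 eV

For hydrogen-like ions, the energy levels scale with Z²:
E_n = -13.6057 Z² / n² eV

For Be³⁺ (Z = 4) at n = 15:
E_15 = -13.6057 × 4² / 15²
E_15 = -13.6057 × 16 / 225
E_15 = -217.6912 / 225
E_15 = -0.967516 eV

The energy is 16 times more negative than hydrogen at the same n due to the stronger nuclear charge.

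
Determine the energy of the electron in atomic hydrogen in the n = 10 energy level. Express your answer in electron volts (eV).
-0.136057 eV

The energy levels of a hydrogen-like atom are given by:
E_n = -13.6057 eV / n²

For n = 10:
E_10 = -13.6057 eV / 10²
E_10 = -13.6057 eV / 100
E_10 = -0.136057 eV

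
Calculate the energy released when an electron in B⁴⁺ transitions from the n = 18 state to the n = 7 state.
5.89 eV

The energy levels are E_n = -13.6057 Z² eV / n².

Energy at n = 18: E_18 = -13.6057 × 5² / 18² = -1.04982 eV
Energy at n = 7: E_7 = -13.6057 × 5² / 7² = -6.94168 eV

For emission (electron falling to lower state), the photon energy is:
E_photon = E_18 - E_7 = |-1.04982 - (-6.94168)|
E_photon = 5.89 eV

This energy is carried away by the emitted photon.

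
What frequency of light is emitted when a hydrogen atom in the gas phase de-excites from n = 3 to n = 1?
2.9243e+15 Hz

First, find the transition energy:
E_3 = -13.6057 / 3² = -1.51174444 eV
E_1 = -13.6057 / 1² = -13.60570000 eV
|ΔE| = |E_1 - E_3| = 12.09395556 eV

Convert to Joules: E = 12.09395556 eV × (1.602177 × 10⁻¹⁹ J/eV) = 1.937666e-18 J

Using E = hf:
f = E/h = 1.937666e-18 J / (6.62607 × 10⁻³⁴ J·s)
f = 2.9243e+15 Hz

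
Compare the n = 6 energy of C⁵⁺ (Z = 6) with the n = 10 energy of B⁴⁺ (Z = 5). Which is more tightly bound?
C⁵⁺ at n = 6 (E = -13.6057 eV)

Using E_n = -13.6057 Z² / n² eV:

C⁵⁺ (Z = 6) at n = 6:
E = -13.6057 × 6² / 6² = -13.6057 × 36 / 36 = -13.6057000 eV

B⁴⁺ (Z = 5) at n = 10:
E = -13.6057 × 5² / 10² = -13.6057 × 25 / 100 = -3.4014250 eV

Since -13.6057000 eV < -3.4014250 eV,
C⁵⁺ at n = 6 is more tightly bound (requires more energy to ionize).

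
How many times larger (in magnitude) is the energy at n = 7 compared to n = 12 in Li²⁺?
2.9388

Using E_n = -13.6057 Z² / n² eV with Z = 3:

E_7 = -13.6057 × 3² / 7² = -122.4513 / 49 = -2.4990061224 eV
E_12 = -13.6057 × 3² / 12² = -122.4513 / 144 = -0.8503562500 eV

The ratio is:
E_7/E_12 = (-2.4990061224) / (-0.8503562500)
E_7/E_12 = (-122.4513/49) / (-122.4513/144)
E_7/E_12 = 144/49
E_7/E_12 = 2.9388
(Note: the Z² factors cancel in the ratio.)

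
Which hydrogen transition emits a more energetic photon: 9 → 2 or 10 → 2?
10 → 2

Calculate the energy for each transition:

Transition 9 → 2:
ΔE₁ = |E_2 - E_9| = |-13.6057/2² - (-13.6057/9²)|
ΔE₁ = |-3.40142500 - (-0.16797160)| = 3.23345 eV

Transition 10 → 2:
ΔE₂ = |E_2 - E_10| = |-13.6057/2² - (-13.6057/10²)|
ΔE₂ = |-3.40142500 - (-0.13605700)| = 3.26537 eV

Since 3.26537 eV > 3.23345 eV, the transition 10 → 2 emits the more energetic photon.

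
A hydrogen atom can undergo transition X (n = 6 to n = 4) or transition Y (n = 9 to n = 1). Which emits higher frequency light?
9 → 1

Calculate the energy for each transition:

Transition 6 → 4:
ΔE₁ = |E_4 - E_6| = |-13.6057/4² - (-13.6057/6²)|
ΔE₁ = |-0.85035625000 - (-0.37793611111)| = 0.47242014 eV

Transition 9 → 1:
ΔE₂ = |E_1 - E_9| = |-13.6057/1² - (-13.6057/9²)|
ΔE₂ = |-13.60570000000 - (-0.16797160494)| = 13.43772840 eV

Since 13.43772840 eV > 0.47242014 eV, the transition 9 → 1 emits the more energetic photon.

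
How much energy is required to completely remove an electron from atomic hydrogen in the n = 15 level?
0.060470 eV

The ionization energy is the energy needed to remove the electron completely (n → ∞).

For hydrogen, E_n = -13.6057 eV / n².

At n = 15: E_15 = -13.6057 / 15² = -0.060469778 eV
At n = ∞: E_∞ = 0 eV

Ionization energy = E_∞ - E_15 = 0 - (-0.060469778) = 0.060469778 eV
Ionization energy ≈ 0.060470 eV

This is also called the binding energy of the electron in state n = 15.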